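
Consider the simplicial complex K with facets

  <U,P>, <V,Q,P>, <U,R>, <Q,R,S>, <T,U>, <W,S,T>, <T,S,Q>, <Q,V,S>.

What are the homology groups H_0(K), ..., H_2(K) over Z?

We work with the vertex ordering P < Q < R < S < T < U < V < W. The simplices of K, each written with vertices in increasing order, are:

  0-simplices (8): P, Q, R, S, T, U, V, W
  1-simplices (14): PQ, PU, PV, QR, QS, QT, QV, RS, RU, ST, SV, SW, TU, TW
  2-simplices (5): PQV, QRS, QST, QSV, STW

Hence C_0 ≅ Z^8, C_1 ≅ Z^14, C_2 ≅ Z^5.

∂_1: C_1 → C_0 maps an edge to its endpoints' difference, ∂[p,q] = q − p.
As a 8×14 matrix over Z this has rank 7, with invariant factors (1,1,1,1,1,1,1).

The boundary map ∂_2: C_2 → C_1 sends each 2-simplex [p,q,r] to [q,r] − [p,r] + [p,q]. For instance
  ∂STW = TW − SW + ST,
  ∂QSV = SV − QV + QS.
As a 14×5 matrix over Z this has rank 5, with invariant factors (1,1,1,1,1).

Computing H_k = (kernel of ∂_k) / (image of ∂_{k+1}):

  H_0: rank C_0 − rank ∂_1 = 8 − 7 = 1, and the invariant factors of ∂_1 are all 1, so H_0 ≅ Z.
  H_1: rank ker ∂_1 − rank ∂_2 = (14 − 7) − 5 = 2, and the invariant factors of ∂_2 are all 1, so H_1 ≅ Z^2.
  H_2: rank ker ∂_2 − rank ∂_3 = (5 − 5) − 0 = 0, and there is no ∂_3, so H_2 ≅ 0.

H_0 ≅ Z,  H_1 ≅ Z^2,  H_2 = 0.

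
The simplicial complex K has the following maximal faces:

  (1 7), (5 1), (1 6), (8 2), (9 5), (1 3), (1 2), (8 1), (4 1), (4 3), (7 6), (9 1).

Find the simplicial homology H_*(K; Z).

H_0 = Z,  H_1 = Z^4.

Fix the vertex order 1 < 2 < 3 < 4 < 5 < 6 < 7 < 8 < 9 and write every simplex with vertices in increasing order. Then dim K = 1 and the simplices of K are:

  0-simplices (9): [1], [2], [3], [4], [5], [6], [7], [8], [9]
  1-simplices (12): [1,2], [1,3], [1,4], [1,5], [1,6], [1,7], [1,8], [1,9], [2,8], [3,4], [5,9], [6,7]

so the chain groups are C_0 ≅ Z^9, C_1 ≅ Z^12.

Boundary ∂_1: C_1 → C_0 maps an edge to its endpoints' difference, ∂[p,q] = q − p. For instance
  ∂[3,4] = [4] − [3].
The 9×12 boundary matrix has rank 8 and Smith normal form diag(1,1,1,1,1,1,1,1).

Now H_k = ker ∂_k / im ∂_{k+1}, so:

  H_0: rank C_0 − rank ∂_1 = 9 − 8 = 1, and the invariant factors of ∂_1 are all 1, so H_0 = Z.
  H_1: rank ker ∂_1 − rank ∂_2 = (12 − 8) − 0 = 4, and there is no ∂_2, so H_1 = Z^4.

As a check, the Euler characteristic is 9 − 12 = -3, which agrees with 1 − 4 = -3.
(K is a triangulation of a wedge of 4 circles.)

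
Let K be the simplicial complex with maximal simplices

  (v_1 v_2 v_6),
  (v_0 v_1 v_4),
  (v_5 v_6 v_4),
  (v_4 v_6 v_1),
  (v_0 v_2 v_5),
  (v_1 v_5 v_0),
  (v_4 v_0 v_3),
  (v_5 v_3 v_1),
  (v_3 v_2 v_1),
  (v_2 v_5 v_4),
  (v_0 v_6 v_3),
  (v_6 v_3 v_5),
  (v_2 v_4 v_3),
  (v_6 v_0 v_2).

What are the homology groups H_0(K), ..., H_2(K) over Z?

H_0 = Z,  H_1 = Z^2,  H_2 = Z.

Order the vertices as v_0 < v_1 < v_2 < v_3 < v_4 < v_5 < v_6. Listing each simplex with vertices in this order, K has dimension 2 with simplices:

  0-simplices (7): [v_0], [v_1], [v_2], [v_3], [v_4], [v_5], [v_6]
  1-simplices (21): (21 of them)
  2-simplices (14): (14 of them)

so the chain groups are C_0 ≅ Z^7, C_1 ≅ Z^21, C_2 ≅ Z^14.

Boundary ∂_1: C_1 → C_0 maps an edge to its endpoints' difference, ∂[p,q] = q − p.
The resulting 7×21 matrix has rank 6, and its Smith normal form has invariant factors (1,1,1,1,1,1).

∂_2: C_2 → C_1 sends each 2-simplex [p,q,r] to [q,r] − [p,r] + [p,q]. For instance
  ∂[v_2,v_3,v_4] = [v_3,v_4] − [v_2,v_4] + [v_2,v_3],
  ∂[v_1,v_4,v_6] = [v_4,v_6] − [v_1,v_6] + [v_1,v_4].
The 21×14 boundary matrix has rank 13 and Smith normal form diag(1,1,1,1,1,1,1,1,1,1,1,1,1).

Now H_k = ker ∂_k / im ∂_{k+1}, so:

  H_0: rank C_0 − rank ∂_1 = 7 − 6 = 1, and the invariant factors of ∂_1 are all 1, so H_0 = Z.
  H_1: rank ker ∂_1 − rank ∂_2 = (21 − 6) − 13 = 2, and the invariant factors of ∂_2 are all 1, so H_1 = Z^2.
  H_2: rank ker ∂_2 − rank ∂_3 = (14 − 13) − 0 = 1, and there is no ∂_3, so H_2 = Z.

(K is a triangulation of the torus T^2.)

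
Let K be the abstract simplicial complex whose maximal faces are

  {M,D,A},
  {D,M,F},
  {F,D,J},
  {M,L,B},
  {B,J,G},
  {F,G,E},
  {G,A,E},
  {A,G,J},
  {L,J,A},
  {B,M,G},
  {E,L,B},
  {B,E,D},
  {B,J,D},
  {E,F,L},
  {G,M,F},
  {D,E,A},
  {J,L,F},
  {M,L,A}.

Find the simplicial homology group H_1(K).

Take the total order A < B < D < E < F < G < J < L < M on the vertex set. Then K (dimension 2) consists of the simplices:

  0-simplices (9): A, B, D, E, F, G, J, L, M
  1-simplices (27): AD, AE, AG, AJ, AL, AM, BD, BE, BG, BJ, BL, BM, DE, DF, DJ, DM, EF, EG, EL, FG, FJ, FL, FM, GJ, GM, JL, LM
  2-simplices (18): ADE, ADM, AEG, AGJ, AJL, ALM, BDE, BDJ, BEL, BGJ, BGM, BLM, DFJ, DFM, EFG, EFL, FGM, FJL

Hence C_0 ≅ Z^9, C_1 ≅ Z^27, C_2 ≅ Z^18.

∂_1: C_1 → C_0 maps an edge to its endpoints' difference, ∂[p,q] = q − p. For instance
  ∂BJ = J − B.
As a 9×27 matrix over Z this has rank 8, with invariant factors (1,1,1,1,1,1,1,1).

Boundary ∂_2: C_2 → C_1 acts by ∂[p,q,r] = [q,r] − [p,r] + [p,q]. For instance
  ∂AJL = JL − AL + AJ,
  ∂BLM = LM − BM + BL.
This gives a 27×18 integer matrix of rank 17; reducing to Smith normal form yields diagonal entries (1,1,1,1,1,1,1,1,1,1,1,1,1,1,1,1,1).

From H_k ≅ ker(∂_k) / im(∂_{k+1}) we obtain:

  H_1: rank ker ∂_1 − rank ∂_2 = (27 − 8) − 17 = 2, and the invariant factors of ∂_2 are all 1, so H_1 ≅ Z^2.

(K is a triangulation of the torus T^2.)

H_1 ≅ Z^2.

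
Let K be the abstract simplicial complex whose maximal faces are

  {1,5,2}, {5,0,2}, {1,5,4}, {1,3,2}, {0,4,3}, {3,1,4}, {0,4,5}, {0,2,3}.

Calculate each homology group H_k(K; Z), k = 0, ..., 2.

H_0 ≅ Z,  H_1 = 0,  H_2 ≅ Z.

Fix the vertex order 0 < 1 < 2 < 3 < 4 < 5 and write every simplex with vertices in increasing order. Then dim K = 2 and the simplices of K are:

  0-simplices (6): [0], [1], [2], [3], [4], [5]
  1-simplices (12): [0,2], [0,3], [0,4], [0,5], [1,2], [1,3], [1,4], [1,5], [2,3], [2,5], [3,4], [4,5]
  2-simplices (8): [0,2,3], [0,2,5], [0,3,4], [0,4,5], [1,2,3], [1,2,5], [1,3,4], [1,4,5]

giving chain groups C_0 ≅ Z^6, C_1 ≅ Z^12, C_2 ≅ Z^8.

The boundary map ∂_1: C_1 → C_0 is given by ∂[p,q] = [q] − [p]. For instance
  ∂[2,5] = [5] − [2].
As a 6×12 matrix over Z this has rank 5, with invariant factors (1,1,1,1,1).

Boundary ∂_2: C_2 → C_1 maps a triangle to the signed sum of its edges. For instance
  ∂[1,2,3] = [2,3] − [1,3] + [1,2],
  ∂[0,2,3] = [2,3] − [0,3] + [0,2].
The 12×8 boundary matrix has rank 7 and Smith normal form diag(1,1,1,1,1,1,1).

Now H_k = ker ∂_k / im ∂_{k+1}, so:

  H_0: rank C_0 − rank ∂_1 = 6 − 5 = 1, and the invariant factors of ∂_1 are all 1, so H_0 ≅ Z.
  H_1: rank ker ∂_1 − rank ∂_2 = (12 − 5) − 7 = 0, and the invariant factors of ∂_2 are all 1, so H_1 ≅ 0.
  H_2: rank ker ∂_2 − rank ∂_3 = (8 − 7) − 0 = 1, and there is no ∂_3, so H_2 ≅ Z.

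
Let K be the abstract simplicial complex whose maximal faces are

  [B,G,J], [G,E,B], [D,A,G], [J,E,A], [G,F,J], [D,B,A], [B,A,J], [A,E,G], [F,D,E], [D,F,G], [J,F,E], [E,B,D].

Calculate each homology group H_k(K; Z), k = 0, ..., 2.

H_0 = Z,  H_1 = Z/2,  H_2 = 0.

We work with the vertex ordering A < B < D < E < F < G < J. The simplices of K, each written with vertices in increasing order, are:

  0-simplices (7): A, B, D, E, F, G, J
  1-simplices (18): AB, AD, AE, AG, AJ, BD, BE, BG, BJ, DE, DF, DG, EF, EG, EJ, FG, FJ, GJ
  2-simplices (12): ABD, ABJ, ADG, AEG, AEJ, BDE, BEG, BGJ, DEF, DFG, EFJ, FGJ

giving chain groups C_0 ≅ Z^7, C_1 ≅ Z^18, C_2 ≅ Z^12.

Boundary ∂_1: C_1 → C_0 maps an edge to its endpoints' difference, ∂[p,q] = q − p. For instance
  ∂DF = F − D.
This gives a 7×18 integer matrix of rank 6; reducing to Smith normal form yields diagonal entries (1,1,1,1,1,1).

The boundary map ∂_2: C_2 → C_1 maps a triangle to the signed sum of its edges. For instance
  ∂DEF = EF − DF + DE,
  ∂EFJ = FJ − EJ + EF.
As a 18×12 matrix over Z this has rank 12, with invariant factors (1,1,1,1,1,1,1,1,1,1,1,2).

Computing H_k = (kernel of ∂_k) / (image of ∂_{k+1}):

  H_0: rank C_0 − rank ∂_1 = 7 − 6 = 1, and the invariant factors of ∂_1 are all 1, so H_0 = Z.
  H_1: rank ker ∂_1 − rank ∂_2 = (18 − 6) − 12 = 0, and ∂_2 has invariant factor 2 > 1, so H_1 = Z/2.
  H_2: rank ker ∂_2 − rank ∂_3 = (12 − 12) − 0 = 0, and there is no ∂_3, so H_2 = 0.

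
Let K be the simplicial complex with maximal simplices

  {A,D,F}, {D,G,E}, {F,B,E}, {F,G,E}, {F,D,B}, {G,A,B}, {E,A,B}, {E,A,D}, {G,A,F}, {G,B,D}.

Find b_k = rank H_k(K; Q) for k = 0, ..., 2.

b_0 = 1, b_1 = 0, b_2 = 0.

We work with the vertex ordering A < B < D < E < F < G. The simplices of K, each written with vertices in increasing order, are:

  0-simplices (6): A, B, D, E, F, G
  1-simplices (15): AB, AD, AE, AF, AG, BD, BE, BF, BG, DE, DF, DG, EF, EG, FG
  2-simplices (10): ABE, ABG, ADE, ADF, AFG, BDF, BDG, BEF, DEG, EFG

giving chain groups C_0 ≅ Z^6, C_1 ≅ Z^15, C_2 ≅ Z^10.

∂_1: C_1 → C_0 maps an edge to its endpoints' difference, ∂[p,q] = q − p.
This gives a 6×15 integer matrix of rank 5; reducing to Smith normal form yields diagonal entries (1,1,1,1,1).

∂_2: C_2 → C_1 sends each 2-simplex [p,q,r] to [q,r] − [p,r] + [p,q]. For instance
  ∂EFG = FG − EG + EF,
  ∂ABE = BE − AE + AB.
The 15×10 boundary matrix has rank 10 and Smith normal form diag(1,1,1,1,1,1,1,1,1,2).

Reading off H_k = ker ∂_k / im ∂_{k+1}:

  H_0: rank C_0 − rank ∂_1 = 6 − 5 = 1, and the invariant factors of ∂_1 are all 1, so H_0 = Z.
  H_1: rank ker ∂_1 − rank ∂_2 = (15 − 5) − 10 = 0, and ∂_2 has invariant factor 2 > 1, so H_1 = Z/2.
  H_2: rank ker ∂_2 − rank ∂_3 = (10 − 10) − 0 = 0, and there is no ∂_3, so H_2 = 0.

As a check, the Euler characteristic is 6 − 15 + 10 = 1, which agrees with 1 − 0 + 0 = 1.

Hence the Betti numbers are b_0 = 1, b_1 = 0, b_2 = 0.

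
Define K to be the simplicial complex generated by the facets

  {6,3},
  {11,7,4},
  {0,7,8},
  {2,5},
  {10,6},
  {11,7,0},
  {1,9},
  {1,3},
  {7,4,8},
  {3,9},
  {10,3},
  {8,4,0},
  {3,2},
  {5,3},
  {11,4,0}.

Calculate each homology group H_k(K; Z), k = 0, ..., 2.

Take the total order 0 < 1 < 2 < 3 < 4 < 5 < 6 < 7 < 8 < 9 < 10 < 11 on the vertex set. Then K (dimension 2) consists of the simplices:

  0-simplices (12): [0], [1], [2], [3], [4], [5], [6], [7], [8], [9], [10], [11]
  1-simplices (18): [0,4], [0,7], [0,8], [0,11], [1,3], [1,9], [2,3], [2,5], [3,5], [3,6], [3,9], [3,10], [4,7], [4,8], [4,11], [6,10], [7,8], [7,11]
  2-simplices (6): [0,4,8], [0,4,11], [0,7,8], [0,7,11], [4,7,8], [4,7,11]

Hence C_0 ≅ Z^12, C_1 ≅ Z^18, C_2 ≅ Z^6.

The boundary map ∂_1: C_1 → C_0 sends each edge [p,q] (with p < q) to q − p.
As a 12×18 matrix over Z this has rank 10, with invariant factors (1,1,1,1,1,1,1,1,1,1).

∂_2: C_2 → C_1 maps a triangle to the signed sum of its edges. For instance
  ∂[0,7,8] = [7,8] − [0,8] + [0,7],
  ∂[0,4,8] = [4,8] − [0,8] + [0,4].
The resulting 18×6 matrix has rank 5, and its Smith normal form has invariant factors (1,1,1,1,1).

Reading off H_k = ker ∂_k / im ∂_{k+1}:

  H_0: rank C_0 − rank ∂_1 = 12 − 10 = 2, and the invariant factors of ∂_1 are all 1, so H_0 = Z^2.
  H_1: rank ker ∂_1 − rank ∂_2 = (18 − 10) − 5 = 3, and the invariant factors of ∂_2 are all 1, so H_1 = Z^3.
  H_2: rank ker ∂_2 − rank ∂_3 = (6 − 5) − 0 = 1, and there is no ∂_3, so H_2 = Z.

H_0 ≅ Z^2,  H_1 ≅ Z^3,  H_2 ≅ Z.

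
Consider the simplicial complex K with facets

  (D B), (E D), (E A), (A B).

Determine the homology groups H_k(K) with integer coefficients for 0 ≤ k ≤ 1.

H_0 = Z,  H_1 = Z.

Take the total order A < B < D < E on the vertex set. Then K (dimension 1) consists of the simplices:

  0-simplices (4): A, B, D, E
  1-simplices (4): AB, AE, BD, DE

so the chain groups are C_0 ≅ Z^4, C_1 ≅ Z^4.

The boundary map ∂_1: C_1 → C_0 is given by ∂[p,q] = [q] − [p]. For instance
  ∂AB = B − A.
This gives a 4×4 integer matrix of rank 3; reducing to Smith normal form yields diagonal entries (1,1,1).

From H_k ≅ ker(∂_k) / im(∂_{k+1}) we obtain:

  H_0: rank C_0 − rank ∂_1 = 4 − 3 = 1, and the invariant factors of ∂_1 are all 1, so H_0 ≅ Z.
  H_1: rank ker ∂_1 − rank ∂_2 = (4 − 3) − 0 = 1, and there is no ∂_2, so H_1 ≅ Z.

As a check, the Euler characteristic is 4 − 4 = 0, which agrees with 1 − 1 = 0.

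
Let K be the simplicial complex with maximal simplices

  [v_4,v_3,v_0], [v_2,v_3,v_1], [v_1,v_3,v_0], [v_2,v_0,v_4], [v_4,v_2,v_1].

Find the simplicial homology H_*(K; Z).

H_0 = Z,  H_1 = Z,  H_2 = 0.

Fix the vertex order v_0 < v_1 < v_2 < v_3 < v_4 and write every simplex with vertices in increasing order. Then dim K = 2 and the simplices of K are:

  0-simplices (5): [v_0], [v_1], [v_2], [v_3], [v_4]
  1-simplices (10): [v_0,v_1], [v_0,v_2], [v_0,v_3], [v_0,v_4], [v_1,v_2], [v_1,v_3], [v_1,v_4], [v_2,v_3], [v_2,v_4], [v_3,v_4]
  2-simplices (5): [v_0,v_1,v_3], [v_0,v_2,v_4], [v_0,v_3,v_4], [v_1,v_2,v_3], [v_1,v_2,v_4]

so the chain groups are C_0 ≅ Z^5, C_1 ≅ Z^10, C_2 ≅ Z^5.

The boundary map ∂_1: C_1 → C_0 maps an edge to its endpoints' difference, ∂[p,q] = q − p. For instance
  ∂[v_0,v_3] = [v_3] − [v_0].
This gives a 5×10 integer matrix of rank 4; reducing to Smith normal form yields diagonal entries (1,1,1,1).

Boundary ∂_2: C_2 → C_1 sends each 2-simplex [p,q,r] to [q,r] − [p,r] + [p,q]. For instance
  ∂[v_0,v_1,v_3] = [v_1,v_3] − [v_0,v_3] + [v_0,v_1],
  ∂[v_0,v_2,v_4] = [v_2,v_4] − [v_0,v_4] + [v_0,v_2].
The 10×5 boundary matrix has rank 5 and Smith normal form diag(1,1,1,1,1).

Now H_k = ker ∂_k / im ∂_{k+1}, so:

  H_0: rank C_0 − rank ∂_1 = 5 − 4 = 1, and the invariant factors of ∂_1 are all 1, so H_0 ≅ Z.
  H_1: rank ker ∂_1 − rank ∂_2 = (10 − 4) − 5 = 1, and the invariant factors of ∂_2 are all 1, so H_1 ≅ Z.
  H_2: rank ker ∂_2 − rank ∂_3 = (5 − 5) − 0 = 0, and there is no ∂_3, so H_2 ≅ 0.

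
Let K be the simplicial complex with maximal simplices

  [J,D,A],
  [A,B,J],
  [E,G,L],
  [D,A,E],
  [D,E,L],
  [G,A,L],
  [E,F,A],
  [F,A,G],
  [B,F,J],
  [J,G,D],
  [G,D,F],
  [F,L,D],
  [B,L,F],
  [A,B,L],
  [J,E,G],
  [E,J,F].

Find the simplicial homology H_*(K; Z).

Take the total order A < B < D < E < F < G < J < L on the vertex set. Then K (dimension 2) consists of the simplices:

  0-simplices (8): A, B, D, E, F, G, J, L
  1-simplices (24): AB, AD, AE, AF, AG, AJ, AL, BF, BJ, BL, DE, DF, DG, DJ, DL, EF, EG, EJ, EL, FG, FJ, FL, GJ, GL
  2-simplices (16): ABJ, ABL, ADE, ADJ, AEF, AFG, AGL, BFJ, BFL, DEL, DFG, DFL, DGJ, EFJ, EGJ, EGL

Hence C_0 ≅ Z^8, C_1 ≅ Z^24, C_2 ≅ Z^16.

∂_1: C_1 → C_0 is given by ∂[p,q] = [q] − [p]. For instance
  ∂EG = G − E.
The resulting 8×24 matrix has rank 7, and its Smith normal form has invariant factors (1,1,1,1,1,1,1).

Boundary ∂_2: C_2 → C_1 maps a triangle to the signed sum of its edges. For instance
  ∂DFL = FL − DL + DF,
  ∂EFJ = FJ − EJ + EF.
As a 24×16 matrix over Z this has rank 15, with invariant factors (1,1,1,1,1,1,1,1,1,1,1,1,1,1,1).

Now H_k = ker ∂_k / im ∂_{k+1}, so:

  H_0: rank C_0 − rank ∂_1 = 8 − 7 = 1, and the invariant factors of ∂_1 are all 1, so H_0 = Z.
  H_1: rank ker ∂_1 − rank ∂_2 = (24 − 7) − 15 = 2, and the invariant factors of ∂_2 are all 1, so H_1 = Z^2.
  H_2: rank ker ∂_2 − rank ∂_3 = (16 − 15) − 0 = 1, and there is no ∂_3, so H_2 = Z.

As a check, the Euler characteristic is 8 − 24 + 16 = 0, which agrees with 1 − 2 + 1 = 0.

H_0 = Z,  H_1 = Z^2,  H_2 = Z.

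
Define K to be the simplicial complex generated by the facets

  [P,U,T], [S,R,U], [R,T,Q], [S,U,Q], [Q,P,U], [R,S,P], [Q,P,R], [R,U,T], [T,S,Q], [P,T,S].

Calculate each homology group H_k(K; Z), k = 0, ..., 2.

H_0 ≅ Z,  H_1 ≅ Z/2Z,  H_2 = 0.

Take the total order P < Q < R < S < T < U on the vertex set. Then K (dimension 2) consists of the simplices:

  0-simplices (6): P, Q, R, S, T, U
  1-simplices (15): PQ, PR, PS, PT, PU, QR, QS, QT, QU, RS, RT, RU, ST, SU, TU
  2-simplices (10): PQR, PQU, PRS, PST, PTU, QRT, QST, QSU, RSU, RTU

giving chain groups C_0 ≅ Z^6, C_1 ≅ Z^15, C_2 ≅ Z^10.

The boundary map ∂_1: C_1 → C_0 maps an edge to its endpoints' difference, ∂[p,q] = q − p. For instance
  ∂SU = U − S.
This gives a 6×15 integer matrix of rank 5; reducing to Smith normal form yields diagonal entries (1,1,1,1,1).

The boundary map ∂_2: C_2 → C_1 acts by ∂[p,q,r] = [q,r] − [p,r] + [p,q]. For instance
  ∂PRS = RS − PS + PR,
  ∂PQU = QU − PU + PQ.
This gives a 15×10 integer matrix of rank 10; reducing to Smith normal form yields diagonal entries (1,1,1,1,1,1,1,1,1,2).

Computing H_k = (kernel of ∂_k) / (image of ∂_{k+1}):

  H_0: rank C_0 − rank ∂_1 = 6 − 5 = 1, and the invariant factors of ∂_1 are all 1, so H_0 ≅ Z.
  H_1: rank ker ∂_1 − rank ∂_2 = (15 − 5) − 10 = 0, and ∂_2 has invariant factor 2 > 1, so H_1 ≅ Z/2Z.
  H_2: rank ker ∂_2 − rank ∂_3 = (10 − 10) − 0 = 0, and there is no ∂_3, so H_2 ≅ 0.

As a check, the Euler characteristic is 6 − 15 + 10 = 1, which agrees with 1 − 0 + 0 = 1.
(K is a triangulation of the real projective plane RP^2.)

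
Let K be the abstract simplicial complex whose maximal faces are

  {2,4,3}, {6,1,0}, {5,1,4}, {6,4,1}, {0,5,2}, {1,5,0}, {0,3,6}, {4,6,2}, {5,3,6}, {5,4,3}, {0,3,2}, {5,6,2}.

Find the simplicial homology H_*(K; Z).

Order the vertices as 0 < 1 < 2 < 3 < 4 < 5 < 6. Listing each simplex with vertices in this order, K has dimension 2 with simplices:

  0-simplices (7): [0], [1], [2], [3], [4], [5], [6]
  1-simplices (18): [0,1], [0,2], [0,3], [0,5], [0,6], [1,4], [1,5], [1,6], [2,3], [2,4], [2,5], [2,6], [3,4], [3,5], [3,6], [4,5], [4,6], [5,6]
  2-simplices (12): [0,1,5], [0,1,6], [0,2,3], [0,2,5], [0,3,6], [1,4,5], [1,4,6], [2,3,4], [2,4,6], [2,5,6], [3,4,5], [3,5,6]

giving chain groups C_0 ≅ Z^7, C_1 ≅ Z^18, C_2 ≅ Z^12.

∂_1: C_1 → C_0 sends each edge [p,q] (with p < q) to q − p. For instance
  ∂[5,6] = [6] − [5].
The 7×18 boundary matrix has rank 6 and Smith normal form diag(1,1,1,1,1,1).

The boundary map ∂_2: C_2 → C_1 sends each 2-simplex [p,q,r] to [q,r] − [p,r] + [p,q]. For instance
  ∂[1,4,5] = [4,5] − [1,5] + [1,4],
  ∂[2,3,4] = [3,4] − [2,4] + [2,3].
The 18×12 boundary matrix has rank 12 and Smith normal form diag(1,1,1,1,1,1,1,1,1,1,1,2).

Reading off H_k = ker ∂_k / im ∂_{k+1}:

  H_0: rank C_0 − rank ∂_1 = 7 − 6 = 1, and the invariant factors of ∂_1 are all 1, so H_0 = Z.
  H_1: rank ker ∂_1 − rank ∂_2 = (18 − 6) − 12 = 0, and ∂_2 has invariant factor 2 > 1, so H_1 = Z/2.
  H_2: rank ker ∂_2 − rank ∂_3 = (12 − 12) − 0 = 0, and there is no ∂_3, so H_2 = 0.

As a check, the Euler characteristic is 7 − 18 + 12 = 1, which agrees with 1 − 0 + 0 = 1.
(K is a triangulation of the real projective plane RP^2.)

H_0 ≅ Z,  H_1 ≅ Z/2,  H_2 = 0.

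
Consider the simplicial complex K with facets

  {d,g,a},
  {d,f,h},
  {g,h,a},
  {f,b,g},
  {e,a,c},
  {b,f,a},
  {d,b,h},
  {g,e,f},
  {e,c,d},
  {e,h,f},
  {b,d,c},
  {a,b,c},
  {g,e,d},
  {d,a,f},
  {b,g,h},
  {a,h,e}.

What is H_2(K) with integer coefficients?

Take the total order a < b < c < d < e < f < g < h on the vertex set. Then K (dimension 2) consists of the simplices:

  0-simplices (8): a, b, c, d, e, f, g, h
  1-simplices (24): ab, ac, ad, ae, af, ag, ah, bc, bd, bf, bg, bh, cd, ce, de, df, dg, dh, ef, eg, eh, fg, fh, gh
  2-simplices (16): abc, abf, ace, adf, adg, aeh, agh, bcd, bdh, bfg, bgh, cde, deg, dfh, efg, efh

Hence C_0 ≅ Z^8, C_1 ≅ Z^24, C_2 ≅ Z^16.

The boundary map ∂_1: C_1 → C_0 maps an edge to its endpoints' difference, ∂[p,q] = q − p. For instance
  ∂fg = g − f.
The resulting 8×24 matrix has rank 7, and its Smith normal form has invariant factors (1,1,1,1,1,1,1).

Boundary ∂_2: C_2 → C_1 maps a triangle to the signed sum of its edges. For instance
  ∂bgh = gh − bh + bg,
  ∂abf = bf − af + ab.
As a 24×16 matrix over Z this has rank 15, with invariant factors (1,1,1,1,1,1,1,1,1,1,1,1,1,1,1).

Reading off H_k = ker ∂_k / im ∂_{k+1}:

  H_2: rank ker ∂_2 − rank ∂_3 = (16 − 15) − 0 = 1, and there is no ∂_3, so H_2 = Z.

H_2 = Z.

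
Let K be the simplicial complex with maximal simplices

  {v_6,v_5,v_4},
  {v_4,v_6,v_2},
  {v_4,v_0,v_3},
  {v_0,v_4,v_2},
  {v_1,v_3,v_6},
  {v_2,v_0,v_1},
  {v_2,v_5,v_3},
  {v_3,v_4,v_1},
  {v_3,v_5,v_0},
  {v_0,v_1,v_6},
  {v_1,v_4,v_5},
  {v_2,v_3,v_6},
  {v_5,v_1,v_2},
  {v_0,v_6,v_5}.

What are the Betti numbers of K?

b_0 = 1, b_1 = 2, b_2 = 1.

We work with the vertex ordering v_0 < v_1 < v_2 < v_3 < v_4 < v_5 < v_6. The simplices of K, each written with vertices in increasing order, are:

  0-simplices (7): [v_0], [v_1], [v_2], [v_3], [v_4], [v_5], [v_6]
  1-simplices (21): (21 of them)
  2-simplices (14): (14 of them)

Hence C_0 ≅ Z^7, C_1 ≅ Z^21, C_2 ≅ Z^14.

∂_1: C_1 → C_0 is given by ∂[p,q] = [q] − [p].
The 7×21 boundary matrix has rank 6 and Smith normal form diag(1,1,1,1,1,1).

Boundary ∂_2: C_2 → C_1 maps a triangle to the signed sum of its edges. For instance
  ∂[v_1,v_3,v_6] = [v_3,v_6] − [v_1,v_6] + [v_1,v_3],
  ∂[v_0,v_3,v_5] = [v_3,v_5] − [v_0,v_5] + [v_0,v_3].
The 21×14 boundary matrix has rank 13 and Smith normal form diag(1,1,1,1,1,1,1,1,1,1,1,1,1).

Reading off H_k = ker ∂_k / im ∂_{k+1}:

  H_0: rank C_0 − rank ∂_1 = 7 − 6 = 1, and the invariant factors of ∂_1 are all 1, so H_0 = Z.
  H_1: rank ker ∂_1 − rank ∂_2 = (21 − 6) − 13 = 2, and the invariant factors of ∂_2 are all 1, so H_1 = Z^2.
  H_2: rank ker ∂_2 − rank ∂_3 = (14 − 13) − 0 = 1, and there is no ∂_3, so H_2 = Z.

Hence the Betti numbers are b_0 = 1, b_1 = 2, b_2 = 1.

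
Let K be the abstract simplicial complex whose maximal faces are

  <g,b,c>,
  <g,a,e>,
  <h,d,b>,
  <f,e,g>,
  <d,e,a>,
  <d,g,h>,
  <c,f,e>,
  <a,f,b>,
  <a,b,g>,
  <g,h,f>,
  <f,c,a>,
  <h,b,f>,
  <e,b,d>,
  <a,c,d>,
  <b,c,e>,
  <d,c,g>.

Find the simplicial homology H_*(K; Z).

Take the total order a < b < c < d < e < f < g < h on the vertex set. Then K (dimension 2) consists of the simplices:

  0-simplices (8): a, b, c, d, e, f, g, h
  1-simplices (24): ab, ac, ad, ae, af, ag, bc, bd, be, bf, bg, bh, cd, ce, cf, cg, de, dg, dh, ef, eg, fg, fh, gh
  2-simplices (16): abf, abg, acd, acf, ade, aeg, bce, bcg, bde, bdh, bfh, cdg, cef, dgh, efg, fgh

giving chain groups C_0 ≅ Z^8, C_1 ≅ Z^24, C_2 ≅ Z^16.

Boundary ∂_1: C_1 → C_0 sends each edge [p,q] (with p < q) to q − p. For instance
  ∂ef = f − e.
The 8×24 boundary matrix has rank 7 and Smith normal form diag(1,1,1,1,1,1,1).

∂_2: C_2 → C_1 sends each 2-simplex [p,q,r] to [q,r] − [p,r] + [p,q]. For instance
  ∂bce = ce − be + bc,
  ∂abf = bf − af + ab.
This gives a 24×16 integer matrix of rank 15; reducing to Smith normal form yields diagonal entries (1,1,1,1,1,1,1,1,1,1,1,1,1,1,1).

Computing H_k = (kernel of ∂_k) / (image of ∂_{k+1}):

  H_0: rank C_0 − rank ∂_1 = 8 − 7 = 1, and the invariant factors of ∂_1 are all 1, so H_0 ≅ Z.
  H_1: rank ker ∂_1 − rank ∂_2 = (24 − 7) − 15 = 2, and the invariant factors of ∂_2 are all 1, so H_1 ≅ Z^2.
  H_2: rank ker ∂_2 − rank ∂_3 = (16 − 15) − 0 = 1, and there is no ∂_3, so H_2 ≅ Z.

H_0 = Z,  H_1 = Z^2,  H_2 = Z.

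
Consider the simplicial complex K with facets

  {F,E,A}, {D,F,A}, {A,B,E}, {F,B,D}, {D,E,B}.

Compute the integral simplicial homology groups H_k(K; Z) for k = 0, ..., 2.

H_0 ≅ Z,  H_1 ≅ Z,  H_2 = 0.

K has 5 vertices, 10 edges, 5 triangles.
rank ∂_0 = 0, rank ∂_1 = 4 ⇒ b_0 = 5 − 0 − 4 = 1; all invariant factors of ∂_1 are 1 so no torsion. So H_0 ≅ Z.
rank ∂_1 = 4, rank ∂_2 = 5 ⇒ b_1 = 10 − 4 − 5 = 1; all invariant factors of ∂_2 are 1 so no torsion. So H_1 ≅ Z.
rank ∂_2 = 5, rank ∂_3 = 0 ⇒ b_2 = 5 − 5 − 0 = 0. So H_2 ≅ 0.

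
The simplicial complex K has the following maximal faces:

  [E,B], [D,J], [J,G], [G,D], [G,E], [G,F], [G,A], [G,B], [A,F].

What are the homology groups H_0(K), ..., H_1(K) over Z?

H_0 ≅ Z,  H_1 ≅ Z^3.

K has 7 vertices, 9 edges.
rank ∂_0 = 0, rank ∂_1 = 6 ⇒ b_0 = 7 − 0 − 6 = 1; all invariant factors of ∂_1 are 1 so no torsion. So H_0 ≅ Z.
rank ∂_1 = 6, rank ∂_2 = 0 ⇒ b_1 = 9 − 6 − 0 = 3. So H_1 ≅ Z^3.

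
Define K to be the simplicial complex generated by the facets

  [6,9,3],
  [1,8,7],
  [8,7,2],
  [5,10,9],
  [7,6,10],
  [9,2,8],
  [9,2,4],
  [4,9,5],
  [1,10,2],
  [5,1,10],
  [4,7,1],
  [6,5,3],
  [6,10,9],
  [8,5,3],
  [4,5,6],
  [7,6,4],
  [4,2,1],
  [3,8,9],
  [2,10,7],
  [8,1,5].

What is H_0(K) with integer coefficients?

K has 10 vertices, 30 edges, 20 triangles.
rank ∂_0 = 0, rank ∂_1 = 9 ⇒ b_0 = 10 − 0 − 9 = 1; all invariant factors of ∂_1 are 1 so no torsion. So H_0 = Z.

H_0 ≅ Z.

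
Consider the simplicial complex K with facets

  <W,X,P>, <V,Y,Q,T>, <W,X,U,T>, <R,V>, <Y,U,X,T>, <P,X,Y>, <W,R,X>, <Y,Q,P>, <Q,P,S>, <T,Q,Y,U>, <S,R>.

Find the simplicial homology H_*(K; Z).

We work with the vertex ordering P < Q < R < S < T < U < V < W < X < Y. The simplices of K, each written with vertices in increasing order, are:

  0-simplices (10): P, Q, R, S, T, U, V, W, X, Y
  1-simplices (25): PQ, PS, PW, PX, PY, QS, QT, QU, QV, QY, RS, RV, RW, RX, TU, TV, TW, TX, TY, UW, UX, UY, VY, WX, XY
  2-simplices (18): PQS, PQY, PWX, PXY, QTU, QTV, QTY, QUY, QVY, RWX, TUW, TUX, TUY, TVY, TWX, TXY, UWX, UXY
  3-simplices (4): QTUY, QTVY, TUWX, TUXY

Hence C_0 ≅ Z^10, C_1 ≅ Z^25, C_2 ≅ Z^18, C_3 ≅ Z^4.

The boundary map ∂_1: C_1 → C_0 maps an edge to its endpoints' difference, ∂[p,q] = q − p. For instance
  ∂TX = X − T.
The 10×25 boundary matrix has rank 9 and Smith normal form diag(1,1,1,1,1,1,1,1,1).

Boundary ∂_2: C_2 → C_1 sends each 2-simplex [p,q,r] to [q,r] − [p,r] + [p,q]. For instance
  ∂TUY = UY − TY + TU,
  ∂UXY = XY − UY + UX.
The 25×18 boundary matrix has rank 14 and Smith normal form diag(1,1,1,1,1,1,1,1,1,1,1,1,1,1).

∂_3: C_3 → C_2 sends each 3-simplex σ to the alternating sum Σ_i (−1)^i (σ with its i-th vertex removed). For instance
  ∂QTUY = TUY − QUY + QTY − QTU,
  ∂TUWX = UWX − TWX + TUX − TUW.
The resulting 18×4 matrix has rank 4, and its Smith normal form has invariant factors (1,1,1,1).

From H_k ≅ ker(∂_k) / im(∂_{k+1}) we obtain:

  H_0: rank C_0 − rank ∂_1 = 10 − 9 = 1, and the invariant factors of ∂_1 are all 1, so H_0 = Z.
  H_1: rank ker ∂_1 − rank ∂_2 = (25 − 9) − 14 = 2, and the invariant factors of ∂_2 are all 1, so H_1 = Z^2.
  H_2: rank ker ∂_2 − rank ∂_3 = (18 − 14) − 4 = 0, and the invariant factors of ∂_3 are all 1, so H_2 = 0.
  H_3: rank ker ∂_3 − rank ∂_4 = (4 − 4) − 0 = 0, and there is no ∂_4, so H_3 = 0.

H_0 = Z,  H_1 = Z^2,  H_2 = 0,  H_3 = 0.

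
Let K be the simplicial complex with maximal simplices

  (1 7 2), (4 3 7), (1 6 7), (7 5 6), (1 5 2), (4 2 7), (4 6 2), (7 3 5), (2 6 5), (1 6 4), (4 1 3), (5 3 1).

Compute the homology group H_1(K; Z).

H_1 ≅ Z/2.

We work with the vertex ordering 1 < 2 < 3 < 4 < 5 < 6 < 7. The simplices of K, each written with vertices in increasing order, are:

  0-simplices (7): [1], [2], [3], [4], [5], [6], [7]
  1-simplices (18): [1,2], [1,3], [1,4], [1,5], [1,6], [1,7], [2,4], [2,5], [2,6], [2,7], [3,4], [3,5], [3,7], [4,6], [4,7], [5,6], [5,7], [6,7]
  2-simplices (12): [1,2,5], [1,2,7], [1,3,4], [1,3,5], [1,4,6], [1,6,7], [2,4,6], [2,4,7], [2,5,6], [3,4,7], [3,5,7], [5,6,7]

Hence C_0 ≅ Z^7, C_1 ≅ Z^18, C_2 ≅ Z^12.

∂_1: C_1 → C_0 maps an edge to its endpoints' difference, ∂[p,q] = q − p. For instance
  ∂[1,4] = [4] − [1].
As a 7×18 matrix over Z this has rank 6, with invariant factors (1,1,1,1,1,1).

∂_2: C_2 → C_1 sends each 2-simplex [p,q,r] to [q,r] − [p,r] + [p,q]. For instance
  ∂[1,6,7] = [6,7] − [1,7] + [1,6],
  ∂[2,5,6] = [5,6] − [2,6] + [2,5].
This gives a 18×12 integer matrix of rank 12; reducing to Smith normal form yields diagonal entries (1,1,1,1,1,1,1,1,1,1,1,2).

Computing H_k = (kernel of ∂_k) / (image of ∂_{k+1}):

  H_1: rank ker ∂_1 − rank ∂_2 = (18 − 6) − 12 = 0, and ∂_2 has invariant factor 2 > 1, so H_1 ≅ Z/2.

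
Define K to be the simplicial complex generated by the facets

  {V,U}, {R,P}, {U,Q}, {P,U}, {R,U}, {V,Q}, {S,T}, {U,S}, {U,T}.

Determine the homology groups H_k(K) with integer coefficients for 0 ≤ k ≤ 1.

H_0 = Z,  H_1 = Z^3.

Order the vertices as P < Q < R < S < T < U < V. Listing each simplex with vertices in this order, K has dimension 1 with simplices:

  0-simplices (7): P, Q, R, S, T, U, V
  1-simplices (9): PR, PU, QU, QV, RU, ST, SU, TU, UV

so the chain groups are C_0 ≅ Z^7, C_1 ≅ Z^9.

∂_1: C_1 → C_0 maps an edge to its endpoints' difference, ∂[p,q] = q − p. For instance
  ∂RU = U − R.
As a 7×9 matrix over Z this has rank 6, with invariant factors (1,1,1,1,1,1).

From H_k ≅ ker(∂_k) / im(∂_{k+1}) we obtain:

  H_0: rank C_0 − rank ∂_1 = 7 − 6 = 1, and the invariant factors of ∂_1 are all 1, so H_0 ≅ Z.
  H_1: rank ker ∂_1 − rank ∂_2 = (9 − 6) − 0 = 3, and there is no ∂_2, so H_1 ≅ Z^3.

As a check, the Euler characteristic is 7 − 9 = -2, which agrees with 1 − 3 = -2.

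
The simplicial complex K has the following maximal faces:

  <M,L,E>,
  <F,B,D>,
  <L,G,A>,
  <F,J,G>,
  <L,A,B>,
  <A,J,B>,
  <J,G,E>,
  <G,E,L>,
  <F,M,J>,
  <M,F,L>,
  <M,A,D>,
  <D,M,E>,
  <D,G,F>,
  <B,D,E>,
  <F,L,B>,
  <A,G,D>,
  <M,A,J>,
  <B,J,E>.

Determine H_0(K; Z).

Fix the vertex order A < B < D < E < F < G < J < L < M and write every simplex with vertices in increasing order. Then dim K = 2 and the simplices of K are:

  0-simplices (9): A, B, D, E, F, G, J, L, M
  1-simplices (27): AB, AD, AG, AJ, AL, AM, BD, BE, BF, BJ, BL, DE, DF, DG, DM, EG, EJ, EL, EM, FG, FJ, FL, FM, GJ, GL, JM, LM
  2-simplices (18): ABJ, ABL, ADG, ADM, AGL, AJM, BDE, BDF, BEJ, BFL, DEM, DFG, EGJ, EGL, ELM, FGJ, FJM, FLM

giving chain groups C_0 ≅ Z^9, C_1 ≅ Z^27, C_2 ≅ Z^18.

The boundary map ∂_1: C_1 → C_0 is given by ∂[p,q] = [q] − [p]. For instance
  ∂BE = E − B.
The resulting 9×27 matrix has rank 8, and its Smith normal form has invariant factors (1,1,1,1,1,1,1,1).

Boundary ∂_2: C_2 → C_1 maps a triangle to the signed sum of its edges. For instance
  ∂DEM = EM − DM + DE,
  ∂EGL = GL − EL + EG.
As a 27×18 matrix over Z this has rank 17, with invariant factors (1,1,1,1,1,1,1,1,1,1,1,1,1,1,1,1,1).

Computing H_k = (kernel of ∂_k) / (image of ∂_{k+1}):

  H_0: rank C_0 − rank ∂_1 = 9 − 8 = 1, and the invariant factors of ∂_1 are all 1, so H_0 ≅ Z.

H_0 ≅ Z.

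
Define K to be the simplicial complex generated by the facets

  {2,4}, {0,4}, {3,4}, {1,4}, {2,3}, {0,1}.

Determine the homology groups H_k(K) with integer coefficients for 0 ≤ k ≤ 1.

H_0 ≅ Z,  H_1 ≅ Z^2.

Order the vertices as 0 < 1 < 2 < 3 < 4. Listing each simplex with vertices in this order, K has dimension 1 with simplices:

  0-simplices (5): [0], [1], [2], [3], [4]
  1-simplices (6): [0,1], [0,4], [1,4], [2,3], [2,4], [3,4]

so the chain groups are C_0 ≅ Z^5, C_1 ≅ Z^6.

The boundary map ∂_1: C_1 → C_0 is given by ∂[p,q] = [q] − [p].
This gives a 5×6 integer matrix of rank 4; reducing to Smith normal form yields diagonal entries (1,1,1,1).

Computing H_k = (kernel of ∂_k) / (image of ∂_{k+1}):

  H_0: rank C_0 − rank ∂_1 = 5 − 4 = 1, and the invariant factors of ∂_1 are all 1, so H_0 ≅ Z.
  H_1: rank ker ∂_1 − rank ∂_2 = (6 − 4) − 0 = 2, and there is no ∂_2, so H_1 ≅ Z^2.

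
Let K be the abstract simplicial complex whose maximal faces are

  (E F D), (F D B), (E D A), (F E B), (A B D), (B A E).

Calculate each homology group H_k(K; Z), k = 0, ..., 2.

Order the vertices as A < B < D < E < F. Listing each simplex with vertices in this order, K has dimension 2 with simplices:

  0-simplices (5): A, B, D, E, F
  1-simplices (9): AB, AD, AE, BD, BE, BF, DE, DF, EF
  2-simplices (6): ABD, ABE, ADE, BDF, BEF, DEF

Hence C_0 ≅ Z^5, C_1 ≅ Z^9, C_2 ≅ Z^6.

∂_1: C_1 → C_0 maps an edge to its endpoints' difference, ∂[p,q] = q − p.
This gives a 5×9 integer matrix of rank 4; reducing to Smith normal form yields diagonal entries (1,1,1,1).

The boundary map ∂_2: C_2 → C_1 acts by ∂[p,q,r] = [q,r] − [p,r] + [p,q]. For instance
  ∂ADE = DE − AE + AD,
  ∂DEF = EF − DF + DE.
As a 9×6 matrix over Z this has rank 5, with invariant factors (1,1,1,1,1).

Reading off H_k = ker ∂_k / im ∂_{k+1}:

  H_0: rank C_0 − rank ∂_1 = 5 − 4 = 1, and the invariant factors of ∂_1 are all 1, so H_0 ≅ Z.
  H_1: rank ker ∂_1 − rank ∂_2 = (9 − 4) − 5 = 0, and the invariant factors of ∂_2 are all 1, so H_1 ≅ 0.
  H_2: rank ker ∂_2 − rank ∂_3 = (6 − 5) − 0 = 1, and there is no ∂_3, so H_2 ≅ Z.

As a check, the Euler characteristic is 5 − 9 + 6 = 2, which agrees with 1 − 0 + 1 = 2.

H_0 ≅ Z,  H_1 = 0,  H_2 ≅ Z.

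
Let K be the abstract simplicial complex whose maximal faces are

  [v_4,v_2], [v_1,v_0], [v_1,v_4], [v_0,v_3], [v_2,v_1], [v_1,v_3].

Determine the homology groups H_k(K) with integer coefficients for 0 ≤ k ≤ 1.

Order the vertices as v_0 < v_1 < v_2 < v_3 < v_4. Listing each simplex with vertices in this order, K has dimension 1 with simplices:

  0-simplices (5): [v_0], [v_1], [v_2], [v_3], [v_4]
  1-simplices (6): [v_0,v_1], [v_0,v_3], [v_1,v_2], [v_1,v_3], [v_1,v_4], [v_2,v_4]

so the chain groups are C_0 ≅ Z^5, C_1 ≅ Z^6.

Boundary ∂_1: C_1 → C_0 maps an edge to its endpoints' difference, ∂[p,q] = q − p.
This gives a 5×6 integer matrix of rank 4; reducing to Smith normal form yields diagonal entries (1,1,1,1).

Reading off H_k = ker ∂_k / im ∂_{k+1}:

  H_0: rank C_0 − rank ∂_1 = 5 − 4 = 1, and the invariant factors of ∂_1 are all 1, so H_0 = Z.
  H_1: rank ker ∂_1 − rank ∂_2 = (6 − 4) − 0 = 2, and there is no ∂_2, so H_1 = Z^2.

H_0 = Z,  H_1 = Z^2.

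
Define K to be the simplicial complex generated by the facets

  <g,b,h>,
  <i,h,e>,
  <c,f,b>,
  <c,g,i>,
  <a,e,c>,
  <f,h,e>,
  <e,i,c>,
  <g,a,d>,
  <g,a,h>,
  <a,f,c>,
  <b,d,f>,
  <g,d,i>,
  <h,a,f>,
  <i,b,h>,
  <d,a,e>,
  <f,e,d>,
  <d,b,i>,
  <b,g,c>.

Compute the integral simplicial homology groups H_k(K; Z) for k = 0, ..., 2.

H_0 = Z,  H_1 = Z ⊕ Z/2,  H_2 = 0.

Fix the vertex order a < b < c < d < e < f < g < h < i and write every simplex with vertices in increasing order. Then dim K = 2 and the simplices of K are:

  0-simplices (9): a, b, c, d, e, f, g, h, i
  1-simplices (27): ac, ad, ae, af, ag, ah, bc, bd, bf, bg, bh, bi, ce, cf, cg, ci, de, df, dg, di, ef, eh, ei, fh, gh, gi, hi
  2-simplices (18): ace, acf, ade, adg, afh, agh, bcf, bcg, bdf, bdi, bgh, bhi, cei, cgi, def, dgi, efh, ehi

so the chain groups are C_0 ≅ Z^9, C_1 ≅ Z^27, C_2 ≅ Z^18.

∂_1: C_1 → C_0 maps an edge to its endpoints' difference, ∂[p,q] = q − p. For instance
  ∂ah = h − a.
The 9×27 boundary matrix has rank 8 and Smith normal form diag(1,1,1,1,1,1,1,1).

The boundary map ∂_2: C_2 → C_1 acts by ∂[p,q,r] = [q,r] − [p,r] + [p,q]. For instance
  ∂bcf = cf − bf + bc,
  ∂bcg = cg − bg + bc.
As a 27×18 matrix over Z this has rank 18, with invariant factors (1,1,1,1,1,1,1,1,1,1,1,1,1,1,1,1,1,2).

Now H_k = ker ∂_k / im ∂_{k+1}, so:

  H_0: rank C_0 − rank ∂_1 = 9 − 8 = 1, and the invariant factors of ∂_1 are all 1, so H_0 = Z.
  H_1: rank ker ∂_1 − rank ∂_2 = (27 − 8) − 18 = 1, and ∂_2 has invariant factor 2 > 1, so H_1 = Z ⊕ Z/2.
  H_2: rank ker ∂_2 − rank ∂_3 = (18 − 18) − 0 = 0, and there is no ∂_3, so H_2 = 0.

(K is a triangulation of the Klein bottle.)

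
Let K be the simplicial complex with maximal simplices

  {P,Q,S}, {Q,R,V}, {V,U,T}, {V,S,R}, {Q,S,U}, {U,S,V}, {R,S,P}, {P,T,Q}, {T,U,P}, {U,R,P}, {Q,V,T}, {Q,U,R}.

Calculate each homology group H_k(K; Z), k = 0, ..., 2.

K has 7 vertices, 18 edges, 12 triangles.
rank ∂_0 = 0, rank ∂_1 = 6 ⇒ b_0 = 7 − 0 − 6 = 1; all invariant factors of ∂_1 are 1 so no torsion. So H_0 = Z.
rank ∂_1 = 6, rank ∂_2 = 12 ⇒ b_1 = 18 − 6 − 12 = 0; ∂_2 has invariant factor(s) [2] giving torsion. So H_1 = Z/2.
rank ∂_2 = 12, rank ∂_3 = 0 ⇒ b_2 = 12 − 12 − 0 = 0. So H_2 = 0.

H_0 ≅ Z,  H_1 ≅ Z/2,  H_2 = 0.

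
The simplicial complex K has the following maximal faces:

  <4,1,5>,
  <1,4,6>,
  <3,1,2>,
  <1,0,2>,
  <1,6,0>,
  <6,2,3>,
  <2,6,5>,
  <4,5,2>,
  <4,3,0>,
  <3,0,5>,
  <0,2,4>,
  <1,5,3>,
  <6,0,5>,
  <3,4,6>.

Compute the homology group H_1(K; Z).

H_1 = Z^2.

Take the total order 0 < 1 < 2 < 3 < 4 < 5 < 6 on the vertex set. Then K (dimension 2) consists of the simplices:

  0-simplices (7): [0], [1], [2], [3], [4], [5], [6]
  1-simplices (21): [0,1], [0,2], [0,3], [0,4], [0,5], [0,6], [1,2], [1,3], [1,4], [1,5], [1,6], [2,3], [2,4], [2,5], [2,6], [3,4], [3,5], [3,6], [4,5], [4,6], [5,6]
  2-simplices (14): [0,1,2], [0,1,6], [0,2,4], [0,3,4], [0,3,5], [0,5,6], [1,2,3], [1,3,5], [1,4,5], [1,4,6], [2,3,6], [2,4,5], [2,5,6], [3,4,6]

so the chain groups are C_0 ≅ Z^7, C_1 ≅ Z^21, C_2 ≅ Z^14.

The boundary map ∂_1: C_1 → C_0 maps an edge to its endpoints' difference, ∂[p,q] = q − p.
The resulting 7×21 matrix has rank 6, and its Smith normal form has invariant factors (1,1,1,1,1,1).

Boundary ∂_2: C_2 → C_1 sends each 2-simplex [p,q,r] to [q,r] − [p,r] + [p,q]. For instance
  ∂[0,5,6] = [5,6] − [0,6] + [0,5],
  ∂[1,3,5] = [3,5] − [1,5] + [1,3].
This gives a 21×14 integer matrix of rank 13; reducing to Smith normal form yields diagonal entries (1,1,1,1,1,1,1,1,1,1,1,1,1).

Reading off H_k = ker ∂_k / im ∂_{k+1}:

  H_1: rank ker ∂_1 − rank ∂_2 = (21 − 6) − 13 = 2, and the invariant factors of ∂_2 are all 1, so H_1 ≅ Z^2.

(K is a triangulation of the torus T^2.)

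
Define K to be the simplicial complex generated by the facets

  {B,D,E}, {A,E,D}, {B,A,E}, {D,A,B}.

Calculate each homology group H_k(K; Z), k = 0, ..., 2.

H_0 ≅ Z,  H_1 = 0,  H_2 ≅ Z.

K has 4 vertices, 6 edges, 4 triangles.
rank ∂_0 = 0, rank ∂_1 = 3 ⇒ b_0 = 4 − 0 − 3 = 1; all invariant factors of ∂_1 are 1 so no torsion. So H_0 = Z.
rank ∂_1 = 3, rank ∂_2 = 3 ⇒ b_1 = 6 − 3 − 3 = 0; all invariant factors of ∂_2 are 1 so no torsion. So H_1 = 0.
rank ∂_2 = 3, rank ∂_3 = 0 ⇒ b_2 = 4 − 3 − 0 = 1. So H_2 = Z.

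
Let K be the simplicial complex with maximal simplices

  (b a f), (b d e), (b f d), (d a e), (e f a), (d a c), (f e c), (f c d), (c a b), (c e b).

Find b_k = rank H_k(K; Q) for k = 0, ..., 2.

b_0 = 1, b_1 = 0, b_2 = 0.

K has 6 vertices, 15 edges, 10 triangles.
rank ∂_0 = 0, rank ∂_1 = 5 ⇒ b_0 = 6 − 0 − 5 = 1; all invariant factors of ∂_1 are 1 so no torsion. So H_0 ≅ Z.
rank ∂_1 = 5, rank ∂_2 = 10 ⇒ b_1 = 15 − 5 − 10 = 0; ∂_2 has invariant factor(s) [2] giving torsion. So H_1 ≅ Z/2Z.
rank ∂_2 = 10, rank ∂_3 = 0 ⇒ b_2 = 10 − 10 − 0 = 0. So H_2 ≅ 0.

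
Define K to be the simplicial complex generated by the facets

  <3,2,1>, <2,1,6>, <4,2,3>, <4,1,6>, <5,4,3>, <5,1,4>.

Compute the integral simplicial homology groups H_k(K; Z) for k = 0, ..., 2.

Fix the vertex order 1 < 2 < 3 < 4 < 5 < 6 and write every simplex with vertices in increasing order. Then dim K = 2 and the simplices of K are:

  0-simplices (6): [1], [2], [3], [4], [5], [6]
  1-simplices (12): [1,2], [1,3], [1,4], [1,5], [1,6], [2,3], [2,4], [2,6], [3,4], [3,5], [4,5], [4,6]
  2-simplices (6): [1,2,3], [1,2,6], [1,4,5], [1,4,6], [2,3,4], [3,4,5]

so the chain groups are C_0 ≅ Z^6, C_1 ≅ Z^12, C_2 ≅ Z^6.

The boundary map ∂_1: C_1 → C_0 is given by ∂[p,q] = [q] − [p].
This gives a 6×12 integer matrix of rank 5; reducing to Smith normal form yields diagonal entries (1,1,1,1,1).

∂_2: C_2 → C_1 acts by ∂[p,q,r] = [q,r] − [p,r] + [p,q]. For instance
  ∂[1,4,5] = [4,5] − [1,5] + [1,4],
  ∂[3,4,5] = [4,5] − [3,5] + [3,4].
The 12×6 boundary matrix has rank 6 and Smith normal form diag(1,1,1,1,1,1).

Now H_k = ker ∂_k / im ∂_{k+1}, so:

  H_0: rank C_0 − rank ∂_1 = 6 − 5 = 1, and the invariant factors of ∂_1 are all 1, so H_0 ≅ Z.
  H_1: rank ker ∂_1 − rank ∂_2 = (12 − 5) − 6 = 1, and the invariant factors of ∂_2 are all 1, so H_1 ≅ Z.
  H_2: rank ker ∂_2 − rank ∂_3 = (6 − 6) − 0 = 0, and there is no ∂_3, so H_2 ≅ 0.

(K is a triangulation of the cylinder S^1 x I.)

H_0 = Z,  H_1 = Z,  H_2 = 0.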